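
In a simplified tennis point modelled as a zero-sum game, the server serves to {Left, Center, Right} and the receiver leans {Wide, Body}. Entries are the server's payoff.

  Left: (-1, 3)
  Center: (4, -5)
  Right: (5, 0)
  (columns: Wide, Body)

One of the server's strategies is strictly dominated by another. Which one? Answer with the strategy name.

Right gives a strictly higher payoff than Center against every column: 5 > 4, 0 > -5.
So Center is strictly dominated and the server never plays it.

Center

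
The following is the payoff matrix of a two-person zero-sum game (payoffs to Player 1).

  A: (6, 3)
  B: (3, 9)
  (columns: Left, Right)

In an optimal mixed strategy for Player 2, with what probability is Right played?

Row minima: A → 3, B → 3; maximin = 3.
Column maxima: Left → 6, Right → 9; minimax = 6.
3 ≠ 6, so there is no saddle point; optimal play is mixed.
Let Player 1 play A with probability p. Expected payoff against Left: 6p + 3(1−p) = 3p + 3; against Right: 3p + 9(1−p) = −6p + 9.
Setting these equal: 3p + 3 = −6p + 9 ⇒ 9p = 6 ⇒ p = 2/3, and the value is (3)·(2/3) + 3 = 5.
For Player 2: with q = P(Left), equating A's and B's payoffs gives 3q + 3 = −6q + 9 ⇒ q = 2/3.

1/3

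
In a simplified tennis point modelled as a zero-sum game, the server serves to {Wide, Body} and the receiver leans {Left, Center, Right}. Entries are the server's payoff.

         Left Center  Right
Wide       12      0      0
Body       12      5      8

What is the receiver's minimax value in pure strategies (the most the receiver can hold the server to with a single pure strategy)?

5

Column maxima: Left → 12, Center → 5, Right → 8.
The smallest of these is 5.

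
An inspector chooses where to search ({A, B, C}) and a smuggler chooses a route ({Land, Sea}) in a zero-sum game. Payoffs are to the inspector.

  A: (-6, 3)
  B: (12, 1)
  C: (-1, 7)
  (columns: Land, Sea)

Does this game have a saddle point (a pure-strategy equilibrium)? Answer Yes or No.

Row minima: A → -6, B → 1, C → -1; maximin = 1.
Column maxima: Land → 12, Sea → 7; minimax = 7.
1 ≠ 7, so no pure-strategy equilibrium exists.

No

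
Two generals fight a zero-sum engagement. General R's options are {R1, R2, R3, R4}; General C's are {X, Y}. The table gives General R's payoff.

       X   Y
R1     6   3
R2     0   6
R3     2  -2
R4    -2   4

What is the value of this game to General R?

Row minima: R1 → 3, R2 → 0, R3 → -2, R4 → -2; maximin = 3.
Column maxima: X → 6, Y → 6; minimax = 6.
3 ≠ 6, so there is no saddle point; optimal play is mixed.
R3 is strictly dominated by R1, so General R never plays it.
R4 is strictly dominated by R2, so General R never plays it.
On the remaining 2×2 (R1, R2 vs X, Y):
Let General R play R1 with probability p. Expected payoff against X: 6p + 0(1−p) = 6p; against Y: 3p + 6(1−p) = −3p + 6.
Setting these equal: 6p = −3p + 6 ⇒ 9p = 6 ⇒ p = 2/3, and the value is (6)·(2/3) = 4.
For General C: with q = P(X), equating R1's and R2's payoffs gives 3q + 3 = −6q + 6 ⇒ q = 1/3.

4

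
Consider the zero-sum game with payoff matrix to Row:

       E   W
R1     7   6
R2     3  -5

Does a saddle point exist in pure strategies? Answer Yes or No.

Yes

Row minima: R1 → 6, R2 → -5; maximin = 6.
Column maxima: E → 7, W → 6; minimax = 6.
maximin = minimax = 6, so a saddle point exists.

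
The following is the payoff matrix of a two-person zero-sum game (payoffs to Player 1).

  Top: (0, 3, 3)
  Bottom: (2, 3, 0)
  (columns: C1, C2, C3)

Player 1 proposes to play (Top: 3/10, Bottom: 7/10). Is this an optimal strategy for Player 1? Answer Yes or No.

No

Against C1 this mix gives (3/10)·0 + (7/10)·2 = 7/5.
Against C2 this mix gives (3/10)·3 + (7/10)·3 = 3.
Against C3 this mix gives (3/10)·3 + (7/10)·0 = 9/10.
Player 2 will play C3, holding Player 1 to 9/10. Shifting weight toward the row that does better against C3 would raise this floor (the equalizing mix achieves 6/5 against both C3 and C1), so the proposed strategy is not optimal.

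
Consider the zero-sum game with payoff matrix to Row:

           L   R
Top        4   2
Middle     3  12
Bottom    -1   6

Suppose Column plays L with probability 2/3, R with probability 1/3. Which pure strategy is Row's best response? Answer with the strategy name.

Middle

Expected payoff of Top: (2/3)·4 + (1/3)·2 = 10/3.
Expected payoff of Middle: (2/3)·3 + (1/3)·12 = 6.
Expected payoff of Bottom: (2/3)·(-1) + (1/3)·6 = 4/3.
The largest is 6, so Row's best response is Middle.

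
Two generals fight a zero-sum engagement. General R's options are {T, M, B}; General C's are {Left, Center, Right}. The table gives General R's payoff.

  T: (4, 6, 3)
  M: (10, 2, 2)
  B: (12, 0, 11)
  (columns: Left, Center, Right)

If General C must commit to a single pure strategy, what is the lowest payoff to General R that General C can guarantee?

Column maxima: Left → 12, Center → 6, Right → 11.
The smallest of these is 6.

6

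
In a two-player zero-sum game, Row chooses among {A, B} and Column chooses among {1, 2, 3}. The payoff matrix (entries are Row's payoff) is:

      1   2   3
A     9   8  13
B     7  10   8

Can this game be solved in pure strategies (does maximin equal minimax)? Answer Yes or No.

No

Row minima: A → 8, B → 7; maximin = 8.
Column maxima: 1 → 9, 2 → 10, 3 → 13; minimax = 9.
8 ≠ 9, so no pure-strategy equilibrium exists.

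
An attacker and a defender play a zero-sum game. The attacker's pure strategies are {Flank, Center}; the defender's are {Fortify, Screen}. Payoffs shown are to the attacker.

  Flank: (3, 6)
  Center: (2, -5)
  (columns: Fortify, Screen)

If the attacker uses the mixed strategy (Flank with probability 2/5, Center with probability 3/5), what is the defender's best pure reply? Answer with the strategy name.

If the defender plays Fortify, the attacker's expected payoff is (2/5)·3 + (3/5)·2 = 12/5.
If the defender plays Screen, the attacker's expected payoff is (2/5)·6 + (3/5)·(-5) = -3/5.
The defender minimizes the attacker's payoff; the smallest is -3/5, so the best response is Screen.

Screen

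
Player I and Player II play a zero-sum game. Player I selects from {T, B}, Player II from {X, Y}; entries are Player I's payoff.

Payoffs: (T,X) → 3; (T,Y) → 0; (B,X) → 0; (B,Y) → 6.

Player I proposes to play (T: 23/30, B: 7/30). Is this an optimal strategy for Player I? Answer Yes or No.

Against X this mix gives (23/30)·3 + (7/30)·0 = 23/10.
Against Y this mix gives (23/30)·0 + (7/30)·6 = 7/5.
Player II will play Y, holding Player I to 7/5. Shifting weight toward the row that does better against Y would raise this floor (the equalizing mix achieves 2 against both Y and X), so the proposed strategy is not optimal.

No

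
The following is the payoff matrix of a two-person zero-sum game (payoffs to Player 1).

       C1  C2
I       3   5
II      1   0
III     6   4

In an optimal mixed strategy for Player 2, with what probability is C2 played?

3/4

Row minima: I → 3, II → 0, III → 4; maximin = 4.
Column maxima: C1 → 6, C2 → 5; minimax = 5.
4 ≠ 5, so there is no saddle point; optimal play is mixed.
II is strictly dominated by I, so Player 1 never plays it.
On the remaining 2×2 (I, III vs C1, C2):
Let Player 1 play I with probability p. Expected payoff against C1: 3p + 6(1−p) = −3p + 6; against C2: 5p + 4(1−p) = p + 4.
Setting these equal: −3p + 6 = p + 4 ⇒ −4p = -2 ⇒ p = 1/2, and the value is (-3)·(1/2) + 6 = 9/2.
For Player 2: with q = P(C1), equating I's and III's payoffs gives −2q + 5 = 2q + 4 ⇒ q = 1/4.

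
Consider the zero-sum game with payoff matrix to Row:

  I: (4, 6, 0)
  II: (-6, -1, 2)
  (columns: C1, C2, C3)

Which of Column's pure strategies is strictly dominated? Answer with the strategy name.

C2

C1 holds Row's payoff strictly below C2 in every row: 4 < 6, -6 < -1.
So C2 is strictly dominated for Column.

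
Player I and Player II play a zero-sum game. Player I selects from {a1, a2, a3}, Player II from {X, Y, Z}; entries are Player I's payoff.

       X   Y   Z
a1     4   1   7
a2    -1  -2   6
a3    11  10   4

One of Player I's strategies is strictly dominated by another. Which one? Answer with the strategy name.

a2

a1 gives a strictly higher payoff than a2 against every column: 4 > -1, 1 > -2, 7 > 6.
So a2 is strictly dominated and Player I never plays it.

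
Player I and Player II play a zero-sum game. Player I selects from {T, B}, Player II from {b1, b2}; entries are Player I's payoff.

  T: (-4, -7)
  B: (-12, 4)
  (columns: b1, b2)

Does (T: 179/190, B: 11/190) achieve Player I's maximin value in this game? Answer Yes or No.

No

Against b1 this mix gives (179/190)·(-4) + (11/190)·(-12) = -424/95.
Against b2 this mix gives (179/190)·(-7) + (11/190)·4 = -1209/190.
Player II will play b2, holding Player I to -1209/190. Shifting weight toward the row that does better against b2 would raise this floor (the equalizing mix achieves -100/19 against both b2 and b1), so the proposed strategy is not optimal.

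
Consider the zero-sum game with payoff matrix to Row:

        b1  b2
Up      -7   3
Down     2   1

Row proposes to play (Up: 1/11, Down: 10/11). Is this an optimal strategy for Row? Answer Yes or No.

Yes

Against b1 this mix gives (1/11)·(-7) + (10/11)·2 = 13/11.
Against b2 this mix gives (1/11)·3 + (10/11)·1 = 13/11.
All of Column's active replies (b1, b2) yield 13/11, and no column does worse for Row. The mix makes Column indifferent and guarantees 13/11, so it is optimal.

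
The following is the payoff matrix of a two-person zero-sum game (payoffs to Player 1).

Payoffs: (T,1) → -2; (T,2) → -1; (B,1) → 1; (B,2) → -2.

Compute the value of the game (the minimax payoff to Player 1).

-5/4

Row minima: T → -2, B → -2; maximin = -2.
Column maxima: 1 → 1, 2 → -1; minimax = -1.
-2 ≠ -1, so there is no saddle point; optimal play is mixed.
Let Player 1 play T with probability p. Expected payoff against 1: (-2)p + 1(1−p) = −3p + 1; against 2: (-1)p + (-2)(1−p) = p − 2.
Setting these equal: −3p + 1 = p − 2 ⇒ −4p = -3 ⇒ p = 3/4, and the value is (-3)·(3/4) + 1 = -5/4.
For Player 2: with q = P(1), equating T's and B's payoffs gives −q − 1 = 3q − 2 ⇒ q = 1/4.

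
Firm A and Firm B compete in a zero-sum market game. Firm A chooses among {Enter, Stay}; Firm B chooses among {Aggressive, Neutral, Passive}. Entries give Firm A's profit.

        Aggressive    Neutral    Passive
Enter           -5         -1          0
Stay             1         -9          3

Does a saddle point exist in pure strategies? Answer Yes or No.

No

Row minima: Enter → -5, Stay → -9; maximin = -5.
Column maxima: Aggressive → 1, Neutral → -1, Passive → 3; minimax = -1.
-5 ≠ -1, so no pure-strategy equilibrium exists.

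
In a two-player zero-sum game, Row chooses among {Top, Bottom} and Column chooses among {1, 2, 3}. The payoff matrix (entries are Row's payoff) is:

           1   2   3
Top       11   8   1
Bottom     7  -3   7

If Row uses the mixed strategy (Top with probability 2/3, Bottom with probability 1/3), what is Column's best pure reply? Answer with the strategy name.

If Column plays 1, Row's expected payoff is (2/3)·11 + (1/3)·7 = 29/3.
If Column plays 2, Row's expected payoff is (2/3)·8 + (1/3)·(-3) = 13/3.
If Column plays 3, Row's expected payoff is (2/3)·1 + (1/3)·7 = 3.
Column minimizes Row's payoff; the smallest is 3, so the best response is 3.

3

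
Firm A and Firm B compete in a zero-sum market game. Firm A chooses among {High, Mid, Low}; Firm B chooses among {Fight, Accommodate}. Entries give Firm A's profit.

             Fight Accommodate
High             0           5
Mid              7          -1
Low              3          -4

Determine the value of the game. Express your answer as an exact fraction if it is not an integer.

35/13

Row minima: High → 0, Mid → -1, Low → -4; maximin = 0.
Column maxima: Fight → 7, Accommodate → 5; minimax = 5.
0 ≠ 5, so there is no saddle point; optimal play is mixed.
Low is strictly dominated by Mid, so Firm A never plays it.
On the remaining 2×2 (High, Mid vs Fight, Accommodate):
Let Firm A play High with probability p. Expected payoff against Fight: 0p + 7(1−p) = −7p + 7; against Accommodate: 5p + (-1)(1−p) = 6p − 1.
Setting these equal: −7p + 7 = 6p − 1 ⇒ −13p = -8 ⇒ p = 8/13, and the value is (-7)·(8/13) + 7 = 35/13.
For Firm B: with q = P(Fight), equating High's and Mid's payoffs gives −5q + 5 = 8q − 1 ⇒ q = 6/13.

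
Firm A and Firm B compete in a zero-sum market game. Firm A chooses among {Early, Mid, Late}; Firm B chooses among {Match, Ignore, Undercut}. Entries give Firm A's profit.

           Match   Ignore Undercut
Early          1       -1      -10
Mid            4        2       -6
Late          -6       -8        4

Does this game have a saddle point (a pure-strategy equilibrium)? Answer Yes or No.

Row minima: Early → -10, Mid → -6, Late → -8; maximin = -6.
Column maxima: Match → 4, Ignore → 2, Undercut → 4; minimax = 2.
-6 ≠ 2, so no pure-strategy equilibrium exists.

No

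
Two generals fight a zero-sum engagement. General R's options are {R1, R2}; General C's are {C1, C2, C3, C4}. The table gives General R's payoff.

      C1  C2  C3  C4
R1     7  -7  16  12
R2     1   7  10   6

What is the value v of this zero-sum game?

14/5

Row minima: R1 → -7, R2 → 1; maximin = 1.
Column maxima: C1 → 7, C2 → 7, C3 → 16, C4 → 12; minimax = 7.
1 ≠ 7, so there is no saddle point; optimal play is mixed.
C3 is strictly dominated by C1 (it gives General R strictly more in every row), so General C never plays it.
C4 is strictly dominated by C1 (it gives General R strictly more in every row), so General C never plays it.
On the remaining 2×2 (R1, R2 vs C1, C2):
Let General R play R1 with probability p. Expected payoff against C1: 7p + 1(1−p) = 6p + 1; against C2: (-7)p + 7(1−p) = −14p + 7.
Setting these equal: 6p + 1 = −14p + 7 ⇒ 20p = 6 ⇒ p = 3/10, and the value is (6)·(3/10) + 1 = 14/5.
For General C: with q = P(C1), equating R1's and R2's payoffs gives 14q − 7 = −6q + 7 ⇒ q = 7/10.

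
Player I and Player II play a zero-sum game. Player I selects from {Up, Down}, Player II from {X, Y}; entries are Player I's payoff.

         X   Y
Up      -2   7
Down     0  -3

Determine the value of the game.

-1/2

Row minima: Up → -2, Down → -3; maximin = -2.
Column maxima: X → 0, Y → 7; minimax = 0.
-2 ≠ 0, so there is no saddle point; optimal play is mixed.
Let Player I play Up with probability p. Expected payoff against X: (-2)p + 0(1−p) = −2p; against Y: 7p + (-3)(1−p) = 10p − 3.
Setting these equal: −2p = 10p − 3 ⇒ −12p = -3 ⇒ p = 1/4, and the value is (-2)·(1/4) = -1/2.
For Player II: with q = P(X), equating Up's and Down's payoffs gives −9q + 7 = 3q − 3 ⇒ q = 5/6.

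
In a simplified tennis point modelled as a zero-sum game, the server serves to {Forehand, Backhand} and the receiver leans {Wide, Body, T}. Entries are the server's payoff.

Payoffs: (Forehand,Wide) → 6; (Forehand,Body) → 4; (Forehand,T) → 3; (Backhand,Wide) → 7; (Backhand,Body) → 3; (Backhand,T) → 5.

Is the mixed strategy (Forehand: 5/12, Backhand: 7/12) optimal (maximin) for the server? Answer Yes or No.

Against Wide this mix gives (5/12)·6 + (7/12)·7 = 79/12.
Against Body this mix gives (5/12)·4 + (7/12)·3 = 41/12.
Against T this mix gives (5/12)·3 + (7/12)·5 = 25/6.
The receiver will play Body, holding the server to 41/12. Shifting weight toward the row that does better against Body would raise this floor (the equalizing mix achieves 11/3 against both Body and T), so the proposed strategy is not optimal.

No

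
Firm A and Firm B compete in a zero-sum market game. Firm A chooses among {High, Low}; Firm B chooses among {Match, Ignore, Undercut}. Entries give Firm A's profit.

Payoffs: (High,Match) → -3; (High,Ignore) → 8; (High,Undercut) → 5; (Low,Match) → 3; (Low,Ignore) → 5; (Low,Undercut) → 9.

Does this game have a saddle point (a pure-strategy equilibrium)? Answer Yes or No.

Yes

Row minima: High → -3, Low → 3; maximin = 3.
Column maxima: Match → 3, Ignore → 8, Undercut → 9; minimax = 3.
maximin = minimax = 3, so a saddle point exists.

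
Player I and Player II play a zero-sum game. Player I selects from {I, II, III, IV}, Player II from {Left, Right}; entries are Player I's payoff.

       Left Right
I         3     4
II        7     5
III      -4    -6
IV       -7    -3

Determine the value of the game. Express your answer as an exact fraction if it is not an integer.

Row minima: I → 3, II → 5, III → -6, IV → -7; maximin = 5.
Column maxima: Left → 7, Right → 5; minimax = 5.
Since maximin = minimax = 5, there is a saddle point and the value is 5.

5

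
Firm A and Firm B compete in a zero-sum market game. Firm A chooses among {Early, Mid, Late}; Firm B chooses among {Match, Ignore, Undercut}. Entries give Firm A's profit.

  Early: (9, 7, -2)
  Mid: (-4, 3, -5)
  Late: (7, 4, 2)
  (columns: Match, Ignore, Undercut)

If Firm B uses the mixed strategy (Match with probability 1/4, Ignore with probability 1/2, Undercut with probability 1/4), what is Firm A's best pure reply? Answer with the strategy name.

Early

Expected payoff of Early: (1/4)·9 + (1/2)·7 + (1/4)·(-2) = 21/4.
Expected payoff of Mid: (1/4)·(-4) + (1/2)·3 + (1/4)·(-5) = -3/4.
Expected payoff of Late: (1/4)·7 + (1/2)·4 + (1/4)·2 = 17/4.
The largest is 21/4, so Firm A's best response is Early.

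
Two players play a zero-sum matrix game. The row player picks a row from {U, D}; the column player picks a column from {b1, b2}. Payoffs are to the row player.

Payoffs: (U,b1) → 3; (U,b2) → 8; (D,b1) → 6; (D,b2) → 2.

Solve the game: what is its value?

14/3

Row minima: U → 3, D → 2; maximin = 3.
Column maxima: b1 → 6, b2 → 8; minimax = 6.
3 ≠ 6, so there is no saddle point; optimal play is mixed.
Let the row player play U with probability p. Expected payoff against b1: 3p + 6(1−p) = −3p + 6; against b2: 8p + 2(1−p) = 6p + 2.
Setting these equal: −3p + 6 = 6p + 2 ⇒ −9p = -4 ⇒ p = 4/9, and the value is (-3)·(4/9) + 6 = 14/3.
For the column player: with q = P(b1), equating U's and D's payoffs gives −5q + 8 = 4q + 2 ⇒ q = 2/3.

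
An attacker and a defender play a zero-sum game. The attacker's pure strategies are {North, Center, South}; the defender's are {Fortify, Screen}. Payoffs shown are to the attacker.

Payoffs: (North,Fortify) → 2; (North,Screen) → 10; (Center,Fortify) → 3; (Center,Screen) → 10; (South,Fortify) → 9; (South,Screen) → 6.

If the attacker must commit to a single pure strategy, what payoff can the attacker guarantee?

Row minima: North → 2, Center → 3, South → 6.
The best of these is 6.

6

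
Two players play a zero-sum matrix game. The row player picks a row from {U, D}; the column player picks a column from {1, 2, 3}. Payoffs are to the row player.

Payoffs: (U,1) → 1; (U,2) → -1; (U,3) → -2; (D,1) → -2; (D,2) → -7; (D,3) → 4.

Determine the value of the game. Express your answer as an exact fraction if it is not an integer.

Row minima: U → -2, D → -7; maximin = -2.
Column maxima: 1 → 1, 2 → -1, 3 → 4; minimax = -1.
-2 ≠ -1, so there is no saddle point; optimal play is mixed.
1 is strictly dominated by 2 (it gives the row player strictly more in every row), so the column player never plays it.
On the remaining 2×2 (U, D vs 2, 3):
Let the row player play U with probability p. Expected payoff against 2: (-1)p + (-7)(1−p) = 6p − 7; against 3: (-2)p + 4(1−p) = −6p + 4.
Setting these equal: 6p − 7 = −6p + 4 ⇒ 12p = 11 ⇒ p = 11/12, and the value is (6)·(11/12) − 7 = -3/2.
For the column player: with q = P(2), equating U's and D's payoffs gives q − 2 = −11q + 4 ⇒ q = 1/2.

-3/2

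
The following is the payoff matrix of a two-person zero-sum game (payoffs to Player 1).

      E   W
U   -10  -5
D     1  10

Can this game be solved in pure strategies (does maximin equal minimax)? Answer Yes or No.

Row minima: U → -10, D → 1; maximin = 1.
Column maxima: E → 1, W → 10; minimax = 1.
maximin = minimax = 1, so a saddle point exists.

Yes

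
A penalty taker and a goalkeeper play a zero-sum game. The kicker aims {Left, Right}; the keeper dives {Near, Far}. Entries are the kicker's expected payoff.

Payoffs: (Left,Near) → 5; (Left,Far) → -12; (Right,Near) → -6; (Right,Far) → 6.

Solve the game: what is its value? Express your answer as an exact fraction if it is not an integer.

-42/29

Row minima: Left → -12, Right → -6; maximin = -6.
Column maxima: Near → 5, Far → 6; minimax = 5.
-6 ≠ 5, so there is no saddle point; optimal play is mixed.
Let the kicker play Left with probability p. Expected payoff against Near: 5p + (-6)(1−p) = 11p − 6; against Far: (-12)p + 6(1−p) = −18p + 6.
Setting these equal: 11p − 6 = −18p + 6 ⇒ 29p = 12 ⇒ p = 12/29, and the value is (11)·(12/29) − 6 = -42/29.
For the keeper: with q = P(Near), equating Left's and Right's payoffs gives 17q − 12 = −12q + 6 ⇒ q = 18/29.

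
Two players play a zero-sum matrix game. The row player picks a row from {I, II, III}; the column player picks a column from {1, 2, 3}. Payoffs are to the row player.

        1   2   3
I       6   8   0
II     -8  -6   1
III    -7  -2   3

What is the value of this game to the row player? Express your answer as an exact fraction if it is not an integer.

Row minima: I → 0, II → -8, III → -7; maximin = 0.
Column maxima: 1 → 6, 2 → 8, 3 → 3; minimax = 3.
0 ≠ 3, so there is no saddle point; optimal play is mixed.
II is strictly dominated by III, so the row player never plays it.
2 is strictly dominated by 1 (it gives the row player strictly more in every row), so the column player never plays it.
On the remaining 2×2 (I, III vs 1, 3):
Let the row player play I with probability p. Expected payoff against 1: 6p + (-7)(1−p) = 13p − 7; against 3: 0p + 3(1−p) = −3p + 3.
Setting these equal: 13p − 7 = −3p + 3 ⇒ 16p = 10 ⇒ p = 5/8, and the value is (13)·(5/8) − 7 = 9/8.
For the column player: with q = P(1), equating I's and III's payoffs gives 6q = −10q + 3 ⇒ q = 3/16.

9/8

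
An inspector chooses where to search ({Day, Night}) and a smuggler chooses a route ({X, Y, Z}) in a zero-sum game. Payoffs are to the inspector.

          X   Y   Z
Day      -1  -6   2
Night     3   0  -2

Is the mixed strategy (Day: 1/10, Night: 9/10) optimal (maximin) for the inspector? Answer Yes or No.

No

Against X this mix gives (1/10)·(-1) + (9/10)·3 = 13/5.
Against Y this mix gives (1/10)·(-6) + (9/10)·0 = -3/5.
Against Z this mix gives (1/10)·2 + (9/10)·(-2) = -8/5.
The smuggler will play Z, holding the inspector to -8/5. Shifting weight toward the row that does better against Z would raise this floor (the equalizing mix achieves -6/5 against both Z and Y), so the proposed strategy is not optimal.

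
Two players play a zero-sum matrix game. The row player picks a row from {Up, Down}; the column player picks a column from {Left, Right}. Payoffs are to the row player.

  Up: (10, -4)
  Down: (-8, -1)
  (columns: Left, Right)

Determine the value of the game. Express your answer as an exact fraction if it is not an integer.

Row minima: Up → -4, Down → -8; maximin = -4.
Column maxima: Left → 10, Right → -1; minimax = -1.
-4 ≠ -1, so there is no saddle point; optimal play is mixed.
Let the row player play Up with probability p. Expected payoff against Left: 10p + (-8)(1−p) = 18p − 8; against Right: (-4)p + (-1)(1−p) = −3p − 1.
Setting these equal: 18p − 8 = −3p − 1 ⇒ 21p = 7 ⇒ p = 1/3, and the value is (18)·(1/3) − 8 = -2.
For the column player: with q = P(Left), equating Up's and Down's payoffs gives 14q − 4 = −7q − 1 ⇒ q = 1/7.

-2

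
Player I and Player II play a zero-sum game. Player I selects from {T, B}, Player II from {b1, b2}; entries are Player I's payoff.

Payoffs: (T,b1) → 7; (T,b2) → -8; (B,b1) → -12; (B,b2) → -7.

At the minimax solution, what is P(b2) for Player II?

Row minima: T → -8, B → -12; maximin = -8.
Column maxima: b1 → 7, b2 → -7; minimax = -7.
-8 ≠ -7, so there is no saddle point; optimal play is mixed.
Let Player I play T with probability p. Expected payoff against b1: 7p + (-12)(1−p) = 19p − 12; against b2: (-8)p + (-7)(1−p) = −p − 7.
Setting these equal: 19p − 12 = −p − 7 ⇒ 20p = 5 ⇒ p = 1/4, and the value is (19)·(1/4) − 12 = -29/4.
For Player II: with q = P(b1), equating T's and B's payoffs gives 15q − 8 = −5q − 7 ⇒ q = 1/20.

19/20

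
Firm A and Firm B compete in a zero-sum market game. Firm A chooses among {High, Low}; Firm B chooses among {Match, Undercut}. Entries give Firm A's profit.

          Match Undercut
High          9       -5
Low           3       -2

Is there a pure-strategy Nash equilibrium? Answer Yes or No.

Row minima: High → -5, Low → -2; maximin = -2.
Column maxima: Match → 9, Undercut → -2; minimax = -2.
maximin = minimax = -2, so a saddle point exists.

Yes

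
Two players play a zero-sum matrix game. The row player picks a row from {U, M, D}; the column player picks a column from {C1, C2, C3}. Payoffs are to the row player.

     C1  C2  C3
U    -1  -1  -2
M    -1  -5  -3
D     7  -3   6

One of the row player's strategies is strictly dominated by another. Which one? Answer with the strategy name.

D gives a strictly higher payoff than M against every column: 7 > -1, -3 > -5, 6 > -3.
So M is strictly dominated and the row player never plays it.

M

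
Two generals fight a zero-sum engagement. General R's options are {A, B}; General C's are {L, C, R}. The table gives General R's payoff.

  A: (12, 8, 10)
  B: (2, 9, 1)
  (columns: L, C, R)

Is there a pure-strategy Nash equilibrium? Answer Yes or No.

Row minima: A → 8, B → 1; maximin = 8.
Column maxima: L → 12, C → 9, R → 10; minimax = 9.
8 ≠ 9, so no pure-strategy equilibrium exists.

No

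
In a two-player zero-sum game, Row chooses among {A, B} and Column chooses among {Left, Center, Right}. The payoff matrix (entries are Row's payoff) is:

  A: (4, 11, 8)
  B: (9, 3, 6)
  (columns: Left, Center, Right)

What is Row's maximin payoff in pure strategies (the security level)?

4

Row minima: A → 4, B → 3.
The best of these is 4.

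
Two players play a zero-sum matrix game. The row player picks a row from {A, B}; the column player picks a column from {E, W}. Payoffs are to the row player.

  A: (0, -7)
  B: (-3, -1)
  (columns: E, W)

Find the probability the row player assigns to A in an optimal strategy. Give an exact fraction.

2/9

Row minima: A → -7, B → -3; maximin = -3.
Column maxima: E → 0, W → -1; minimax = -1.
-3 ≠ -1, so there is no saddle point; optimal play is mixed.
Let the row player play A with probability p. Expected payoff against E: 0p + (-3)(1−p) = 3p − 3; against W: (-7)p + (-1)(1−p) = −6p − 1.
Setting these equal: 3p − 3 = −6p − 1 ⇒ 9p = 2 ⇒ p = 2/9, and the value is (3)·(2/9) − 3 = -7/3.
For the column player: with q = P(E), equating A's and B's payoffs gives 7q − 7 = −2q − 1 ⇒ q = 2/3.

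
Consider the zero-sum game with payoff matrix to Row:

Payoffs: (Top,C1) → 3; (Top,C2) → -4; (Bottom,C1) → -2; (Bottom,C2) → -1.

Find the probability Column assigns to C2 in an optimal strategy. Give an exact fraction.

5/8

Row minima: Top → -4, Bottom → -2; maximin = -2.
Column maxima: C1 → 3, C2 → -1; minimax = -1.
-2 ≠ -1, so there is no saddle point; optimal play is mixed.
Let Row play Top with probability p. Expected payoff against C1: 3p + (-2)(1−p) = 5p − 2; against C2: (-4)p + (-1)(1−p) = −3p − 1.
Setting these equal: 5p − 2 = −3p − 1 ⇒ 8p = 1 ⇒ p = 1/8, and the value is (5)·(1/8) − 2 = -11/8.
For Column: with q = P(C1), equating Top's and Bottom's payoffs gives 7q − 4 = −q − 1 ⇒ q = 3/8.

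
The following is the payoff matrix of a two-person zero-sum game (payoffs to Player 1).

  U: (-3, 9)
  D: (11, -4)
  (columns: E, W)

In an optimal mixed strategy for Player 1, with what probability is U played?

Row minima: U → -3, D → -4; maximin = -3.
Column maxima: E → 11, W → 9; minimax = 9.
-3 ≠ 9, so there is no saddle point; optimal play is mixed.
Let Player 1 play U with probability p. Expected payoff against E: (-3)p + 11(1−p) = −14p + 11; against W: 9p + (-4)(1−p) = 13p − 4.
Setting these equal: −14p + 11 = 13p − 4 ⇒ −27p = -15 ⇒ p = 5/9, and the value is (-14)·(5/9) + 11 = 29/9.
For Player 2: with q = P(E), equating U's and D's payoffs gives −12q + 9 = 15q − 4 ⇒ q = 13/27.

5/9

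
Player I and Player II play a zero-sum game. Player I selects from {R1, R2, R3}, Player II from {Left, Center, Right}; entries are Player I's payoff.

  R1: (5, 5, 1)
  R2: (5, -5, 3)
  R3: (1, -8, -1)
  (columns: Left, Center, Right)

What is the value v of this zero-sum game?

5/3

Row minima: R1 → 1, R2 → -5, R3 → -8; maximin = 1.
Column maxima: Left → 5, Center → 5, Right → 3; minimax = 3.
1 ≠ 3, so there is no saddle point; optimal play is mixed.
R3 is strictly dominated by R1, so Player I never plays it.
Left is strictly dominated by Right (it gives Player I strictly more in every row), so Player II never plays it.
On the remaining 2×2 (R1, R2 vs Center, Right):
Let Player I play R1 with probability p. Expected payoff against Center: 5p + (-5)(1−p) = 10p − 5; against Right: 1p + 3(1−p) = −2p + 3.
Setting these equal: 10p − 5 = −2p + 3 ⇒ 12p = 8 ⇒ p = 2/3, and the value is (10)·(2/3) − 5 = 5/3.
For Player II: with q = P(Center), equating R1's and R2's payoffs gives 4q + 1 = −8q + 3 ⇒ q = 1/6.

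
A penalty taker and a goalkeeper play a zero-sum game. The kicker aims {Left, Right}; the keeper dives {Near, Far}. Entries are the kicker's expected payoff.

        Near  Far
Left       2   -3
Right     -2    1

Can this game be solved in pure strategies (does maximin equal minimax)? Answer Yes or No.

Row minima: Left → -3, Right → -2; maximin = -2.
Column maxima: Near → 2, Far → 1; minimax = 1.
-2 ≠ 1, so no pure-strategy equilibrium exists.

No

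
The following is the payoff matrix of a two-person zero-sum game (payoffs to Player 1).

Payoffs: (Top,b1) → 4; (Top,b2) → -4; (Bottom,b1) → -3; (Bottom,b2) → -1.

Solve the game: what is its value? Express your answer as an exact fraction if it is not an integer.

-8/5

Row minima: Top → -4, Bottom → -3; maximin = -3.
Column maxima: b1 → 4, b2 → -1; minimax = -1.
-3 ≠ -1, so there is no saddle point; optimal play is mixed.
Let Player 1 play Top with probability p. Expected payoff against b1: 4p + (-3)(1−p) = 7p − 3; against b2: (-4)p + (-1)(1−p) = −3p − 1.
Setting these equal: 7p − 3 = −3p − 1 ⇒ 10p = 2 ⇒ p = 1/5, and the value is (7)·(1/5) − 3 = -8/5.
For Player 2: with q = P(b1), equating Top's and Bottom's payoffs gives 8q − 4 = −2q − 1 ⇒ q = 3/10.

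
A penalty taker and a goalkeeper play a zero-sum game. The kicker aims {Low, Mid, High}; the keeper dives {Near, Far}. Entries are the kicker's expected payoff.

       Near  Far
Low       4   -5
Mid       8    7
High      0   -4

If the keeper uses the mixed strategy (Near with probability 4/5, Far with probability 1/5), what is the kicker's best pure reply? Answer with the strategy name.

Mid

Expected payoff of Low: (4/5)·4 + (1/5)·(-5) = 11/5.
Expected payoff of Mid: (4/5)·8 + (1/5)·7 = 39/5.
Expected payoff of High: (4/5)·0 + (1/5)·(-4) = -4/5.
The largest is 39/5, so the kicker's best response is Mid.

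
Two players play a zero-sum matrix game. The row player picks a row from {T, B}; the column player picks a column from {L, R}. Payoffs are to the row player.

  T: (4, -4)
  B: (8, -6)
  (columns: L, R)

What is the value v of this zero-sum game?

-4

Row minima: T → -4, B → -6; maximin = -4.
Column maxima: L → 8, R → -4; minimax = -4.
Since maximin = minimax = -4, there is a saddle point and the value is -4.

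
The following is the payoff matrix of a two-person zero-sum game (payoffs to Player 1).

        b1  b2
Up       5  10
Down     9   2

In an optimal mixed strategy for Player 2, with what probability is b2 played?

Row minima: Up → 5, Down → 2; maximin = 5.
Column maxima: b1 → 9, b2 → 10; minimax = 9.
5 ≠ 9, so there is no saddle point; optimal play is mixed.
Let Player 1 play Up with probability p. Expected payoff against b1: 5p + 9(1−p) = −4p + 9; against b2: 10p + 2(1−p) = 8p + 2.
Setting these equal: −4p + 9 = 8p + 2 ⇒ −12p = -7 ⇒ p = 7/12, and the value is (-4)·(7/12) + 9 = 20/3.
For Player 2: with q = P(b1), equating Up's and Down's payoffs gives −5q + 10 = 7q + 2 ⇒ q = 2/3.

1/3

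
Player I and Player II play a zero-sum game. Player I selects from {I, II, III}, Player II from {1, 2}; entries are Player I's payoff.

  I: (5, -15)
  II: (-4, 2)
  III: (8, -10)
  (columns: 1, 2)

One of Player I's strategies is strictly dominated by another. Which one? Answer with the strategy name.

III gives a strictly higher payoff than I against every column: 8 > 5, -10 > -15.
So I is strictly dominated and Player I never plays it.

I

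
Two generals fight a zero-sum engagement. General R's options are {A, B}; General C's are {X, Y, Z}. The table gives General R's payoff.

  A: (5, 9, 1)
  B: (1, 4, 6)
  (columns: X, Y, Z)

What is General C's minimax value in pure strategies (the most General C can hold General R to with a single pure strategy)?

Column maxima: X → 5, Y → 9, Z → 6.
The smallest of these is 5.

5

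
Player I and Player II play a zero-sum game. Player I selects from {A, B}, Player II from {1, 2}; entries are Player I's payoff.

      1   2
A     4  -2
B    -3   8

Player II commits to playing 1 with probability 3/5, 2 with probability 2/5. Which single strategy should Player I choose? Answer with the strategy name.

A

Expected payoff of A: (3/5)·4 + (2/5)·(-2) = 8/5.
Expected payoff of B: (3/5)·(-3) + (2/5)·8 = 7/5.
The largest is 8/5, so Player I's best response is A.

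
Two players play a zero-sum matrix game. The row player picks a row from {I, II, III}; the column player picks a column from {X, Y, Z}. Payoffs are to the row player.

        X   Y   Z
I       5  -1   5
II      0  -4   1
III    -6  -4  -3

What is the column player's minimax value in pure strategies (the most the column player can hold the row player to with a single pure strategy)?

-1

Column maxima: X → 5, Y → -1, Z → 5.
The smallest of these is -1.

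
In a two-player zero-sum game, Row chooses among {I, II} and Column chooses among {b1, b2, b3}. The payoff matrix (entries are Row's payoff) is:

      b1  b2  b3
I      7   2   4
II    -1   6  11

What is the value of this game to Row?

Row minima: I → 2, II → -1; maximin = 2.
Column maxima: b1 → 7, b2 → 6, b3 → 11; minimax = 6.
2 ≠ 6, so there is no saddle point; optimal play is mixed.
b3 is strictly dominated by b2 (it gives Row strictly more in every row), so Column never plays it.
On the remaining 2×2 (I, II vs b1, b2):
Let Row play I with probability p. Expected payoff against b1: 7p + (-1)(1−p) = 8p − 1; against b2: 2p + 6(1−p) = −4p + 6.
Setting these equal: 8p − 1 = −4p + 6 ⇒ 12p = 7 ⇒ p = 7/12, and the value is (8)·(7/12) − 1 = 11/3.
For Column: with q = P(b1), equating I's and II's payoffs gives 5q + 2 = −7q + 6 ⇒ q = 1/3.

11/3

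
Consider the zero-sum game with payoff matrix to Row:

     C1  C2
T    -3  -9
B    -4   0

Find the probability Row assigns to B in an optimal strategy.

Row minima: T → -9, B → -4; maximin = -4.
Column maxima: C1 → -3, C2 → 0; minimax = -3.
-4 ≠ -3, so there is no saddle point; optimal play is mixed.
Let Row play T with probability p. Expected payoff against C1: (-3)p + (-4)(1−p) = p − 4; against C2: (-9)p + 0(1−p) = −9p.
Setting these equal: p − 4 = −9p ⇒ 10p = 4 ⇒ p = 2/5, and the value is (1)·(2/5) − 4 = -18/5.
For Column: with q = P(C1), equating T's and B's payoffs gives 6q − 9 = −4q ⇒ q = 9/10.

3/5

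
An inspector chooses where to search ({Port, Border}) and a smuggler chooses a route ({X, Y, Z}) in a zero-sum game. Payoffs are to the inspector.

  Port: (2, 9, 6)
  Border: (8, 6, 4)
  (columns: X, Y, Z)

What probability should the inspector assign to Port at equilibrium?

1/2

Row minima: Port → 2, Border → 4; maximin = 4.
Column maxima: X → 8, Y → 9, Z → 6; minimax = 6.
4 ≠ 6, so there is no saddle point; optimal play is mixed.
Y is strictly dominated by Z (it gives the inspector strictly more in every row), so the smuggler never plays it.
On the remaining 2×2 (Port, Border vs X, Z):
Let the inspector play Port with probability p. Expected payoff against X: 2p + 8(1−p) = −6p + 8; against Z: 6p + 4(1−p) = 2p + 4.
Setting these equal: −6p + 8 = 2p + 4 ⇒ −8p = -4 ⇒ p = 1/2, and the value is (-6)·(1/2) + 8 = 5.
For the smuggler: with q = P(X), equating Port's and Border's payoffs gives −4q + 6 = 4q + 4 ⇒ q = 1/4.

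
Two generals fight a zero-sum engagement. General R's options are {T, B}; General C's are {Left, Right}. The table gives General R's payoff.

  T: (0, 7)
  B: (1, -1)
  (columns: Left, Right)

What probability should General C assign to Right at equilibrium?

Row minima: T → 0, B → -1; maximin = 0.
Column maxima: Left → 1, Right → 7; minimax = 1.
0 ≠ 1, so there is no saddle point; optimal play is mixed.
Let General R play T with probability p. Expected payoff against Left: 0p + 1(1−p) = −p + 1; against Right: 7p + (-1)(1−p) = 8p − 1.
Setting these equal: −p + 1 = 8p − 1 ⇒ −9p = -2 ⇒ p = 2/9, and the value is (-1)·(2/9) + 1 = 7/9.
For General C: with q = P(Left), equating T's and B's payoffs gives −7q + 7 = 2q − 1 ⇒ q = 8/9.

1/9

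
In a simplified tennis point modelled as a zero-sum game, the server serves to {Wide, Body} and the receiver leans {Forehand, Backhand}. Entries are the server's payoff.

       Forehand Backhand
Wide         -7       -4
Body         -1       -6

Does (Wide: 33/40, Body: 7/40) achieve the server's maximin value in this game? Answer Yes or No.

Against Forehand this mix gives (33/40)·(-7) + (7/40)·(-1) = -119/20.
Against Backhand this mix gives (33/40)·(-4) + (7/40)·(-6) = -87/20.
The receiver will play Forehand, holding the server to -119/20. Shifting weight toward the row that does better against Forehand would raise this floor (the equalizing mix achieves -19/4 against both Forehand and Backhand), so the proposed strategy is not optimal.

No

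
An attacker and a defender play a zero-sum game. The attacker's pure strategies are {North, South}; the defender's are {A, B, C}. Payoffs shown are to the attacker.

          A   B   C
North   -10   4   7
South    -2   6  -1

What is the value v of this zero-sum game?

-2

Row minima: North → -10, South → -2; maximin = -2.
Column maxima: A → -2, B → 6, C → 7; minimax = -2.
Since maximin = minimax = -2, there is a saddle point and the value is -2.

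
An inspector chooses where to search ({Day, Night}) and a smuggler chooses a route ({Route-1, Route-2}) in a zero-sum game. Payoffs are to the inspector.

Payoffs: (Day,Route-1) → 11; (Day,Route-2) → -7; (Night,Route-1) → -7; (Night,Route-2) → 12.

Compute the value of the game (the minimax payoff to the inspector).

83/37

Row minima: Day → -7, Night → -7; maximin = -7.
Column maxima: Route-1 → 11, Route-2 → 12; minimax = 11.
-7 ≠ 11, so there is no saddle point; optimal play is mixed.
Let the inspector play Day with probability p. Expected payoff against Route-1: 11p + (-7)(1−p) = 18p − 7; against Route-2: (-7)p + 12(1−p) = −19p + 12.
Setting these equal: 18p − 7 = −19p + 12 ⇒ 37p = 19 ⇒ p = 19/37, and the value is (18)·(19/37) − 7 = 83/37.
For the smuggler: with q = P(Route-1), equating Day's and Night's payoffs gives 18q − 7 = −19q + 12 ⇒ q = 19/37.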